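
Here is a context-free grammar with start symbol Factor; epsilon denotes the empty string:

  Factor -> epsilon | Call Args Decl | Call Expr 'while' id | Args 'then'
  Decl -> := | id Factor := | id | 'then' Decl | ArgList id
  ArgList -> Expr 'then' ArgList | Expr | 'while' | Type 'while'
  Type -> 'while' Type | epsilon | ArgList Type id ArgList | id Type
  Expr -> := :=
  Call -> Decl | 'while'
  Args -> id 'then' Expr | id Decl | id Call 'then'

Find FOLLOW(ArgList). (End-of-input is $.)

In Decl -> ArgList id: add FIRST(id) = { id }.
In ArgList -> Expr 'then' ArgList: ArgList is at the end, add FOLLOW(ArgList) = { 'while', :=, id }.
In Type -> ArgList Type id ArgList: add FIRST(Type id ArgList) = { 'while', :=, id }.
In Type -> ArgList Type id ArgList: ArgList is at the end, add FOLLOW(Type) = { 'while', id }.
Union: FOLLOW(ArgList) = { 'while', :=, id }.

{ 'while', :=, id }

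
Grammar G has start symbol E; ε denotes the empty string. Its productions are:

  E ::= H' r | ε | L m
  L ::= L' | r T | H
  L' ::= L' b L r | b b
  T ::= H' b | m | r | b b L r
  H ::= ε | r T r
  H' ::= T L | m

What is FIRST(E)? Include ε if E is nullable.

From E ::= H' r: add FIRST(H') = { b, m, r }.
E ::= ε contributes ε.
From E ::= L m: L nullable, take FIRST(L) ∪ {m} = { b, m, r }.
Union: FIRST(E) = { b, m, r, ε }.

{ b, m, r, ε }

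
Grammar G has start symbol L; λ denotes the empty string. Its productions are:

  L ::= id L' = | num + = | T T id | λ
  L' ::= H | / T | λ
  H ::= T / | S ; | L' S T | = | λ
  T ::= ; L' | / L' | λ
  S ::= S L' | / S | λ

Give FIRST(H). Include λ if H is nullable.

From H ::= T /: T nullable, take FIRST(T) ∪ {/} = { /, ; }.
From H ::= S ;: S nullable, take FIRST(S) ∪ {;} = { /, ;, = }.
From H ::= L' S T: L', S, T nullable, take FIRST(L') ∪ FIRST(S) ∪ FIRST(T) = { /, ;, = }; also λ since the whole RHS is nullable.
H ::= = contributes {=}.
H ::= λ contributes λ.
Union: FIRST(H) = { /, ;, =, λ }.

{ /, ;, =, λ }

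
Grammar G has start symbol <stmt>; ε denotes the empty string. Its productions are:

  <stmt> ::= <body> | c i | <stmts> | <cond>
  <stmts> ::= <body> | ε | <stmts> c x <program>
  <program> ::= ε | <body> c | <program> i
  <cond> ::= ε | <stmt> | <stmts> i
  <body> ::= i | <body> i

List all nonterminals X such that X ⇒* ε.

Directly nullable (have an ε-production): <stmts>, <program>, <cond>.
<stmt> ::= <stmts> with every symbol nullable, so <stmt> is nullable.
No other nonterminal has a production whose RHS symbols are all nullable.

{ <cond>, <program>, <stmt>, <stmts> }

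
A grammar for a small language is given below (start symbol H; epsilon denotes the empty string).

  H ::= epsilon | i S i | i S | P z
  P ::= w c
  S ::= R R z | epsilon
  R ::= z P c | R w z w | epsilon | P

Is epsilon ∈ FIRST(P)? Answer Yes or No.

Nullable nonterminals: H, R, S.
No production of P has an RHS whose symbols are all nullable, so P is not nullable.

No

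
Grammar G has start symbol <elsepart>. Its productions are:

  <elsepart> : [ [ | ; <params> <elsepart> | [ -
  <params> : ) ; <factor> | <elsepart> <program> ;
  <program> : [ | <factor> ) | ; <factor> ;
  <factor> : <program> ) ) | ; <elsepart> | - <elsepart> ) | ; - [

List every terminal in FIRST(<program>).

{ -, ;, [ }

<program> : [ contributes {[}.
From <program> : <factor> ): add FIRST(<factor>) = { -, ;, [ }.
<program> : ; <factor> ; contributes {;}.
Union: FIRST(<program>) = { -, ;, [ }.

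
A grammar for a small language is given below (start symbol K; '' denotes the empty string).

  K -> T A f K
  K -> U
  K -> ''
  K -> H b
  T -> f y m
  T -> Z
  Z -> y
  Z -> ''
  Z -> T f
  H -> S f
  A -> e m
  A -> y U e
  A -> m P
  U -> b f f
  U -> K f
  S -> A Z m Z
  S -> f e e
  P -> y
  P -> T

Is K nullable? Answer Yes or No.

K has an ''-production, so K ⇒ ''.

Yes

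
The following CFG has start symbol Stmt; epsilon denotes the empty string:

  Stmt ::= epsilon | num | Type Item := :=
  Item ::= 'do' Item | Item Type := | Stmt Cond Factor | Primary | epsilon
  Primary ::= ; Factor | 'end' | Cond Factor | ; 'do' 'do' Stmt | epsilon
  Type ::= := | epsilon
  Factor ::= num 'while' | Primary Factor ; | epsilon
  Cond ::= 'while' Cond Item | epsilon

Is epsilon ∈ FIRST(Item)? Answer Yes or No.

Yes

Item has an epsilon-production, so Item ⇒ epsilon.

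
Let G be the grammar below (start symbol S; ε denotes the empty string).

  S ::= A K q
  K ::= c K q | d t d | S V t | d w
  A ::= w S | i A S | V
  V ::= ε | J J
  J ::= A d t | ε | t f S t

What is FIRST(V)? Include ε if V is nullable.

{ d, i, t, w, ε }

V ::= ε contributes ε.
From V ::= J J: J, J nullable, take FIRST(J) ∪ FIRST(J) = { d, i, t, w }; also ε since the whole RHS is nullable.
Union: FIRST(V) = { d, i, t, w, ε }.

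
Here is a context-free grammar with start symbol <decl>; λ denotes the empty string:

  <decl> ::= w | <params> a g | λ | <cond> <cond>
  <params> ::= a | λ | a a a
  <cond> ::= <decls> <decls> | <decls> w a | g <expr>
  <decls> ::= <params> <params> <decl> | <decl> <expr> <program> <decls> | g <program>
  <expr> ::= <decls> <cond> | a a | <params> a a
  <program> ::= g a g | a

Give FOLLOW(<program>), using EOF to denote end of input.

{ EOF, a, g, w }

In <decls> ::= <decl> <expr> <program> <decls>: add FIRST(<decls>)\{λ} = { a, g, w }.
  Since <decls> is nullable, also add FOLLOW(<decls>) = { EOF, a, g, w }.
In <decls> ::= g <program>: <program> is at the end, add FOLLOW(<decls>) = { EOF, a, g, w }.
Union: FOLLOW(<program>) = { EOF, a, g, w }.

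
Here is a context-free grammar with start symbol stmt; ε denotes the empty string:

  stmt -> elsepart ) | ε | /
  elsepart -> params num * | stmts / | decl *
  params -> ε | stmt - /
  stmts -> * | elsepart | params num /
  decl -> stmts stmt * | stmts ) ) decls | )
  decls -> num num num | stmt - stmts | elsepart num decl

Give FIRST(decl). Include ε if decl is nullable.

{ ), *, -, /, num }

From decl -> stmts stmt *: add FIRST(stmts) = { ), *, -, /, num }.
From decl -> stmts ) ) decls: add FIRST(stmts) = { ), *, -, /, num }.
decl -> ) contributes {)}.
Union: FIRST(decl) = { ), *, -, /, num }.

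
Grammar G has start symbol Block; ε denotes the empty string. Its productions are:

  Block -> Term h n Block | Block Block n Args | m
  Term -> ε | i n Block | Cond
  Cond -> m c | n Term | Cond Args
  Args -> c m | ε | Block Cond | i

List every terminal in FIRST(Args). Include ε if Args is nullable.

{ c, h, i, m, n, ε }

Args -> c m contributes {c}.
Args -> ε contributes ε.
From Args -> Block Cond: add FIRST(Block) = { h, i, m, n }.
Args -> i contributes {i}.
Union: FIRST(Args) = { c, h, i, m, n, ε }.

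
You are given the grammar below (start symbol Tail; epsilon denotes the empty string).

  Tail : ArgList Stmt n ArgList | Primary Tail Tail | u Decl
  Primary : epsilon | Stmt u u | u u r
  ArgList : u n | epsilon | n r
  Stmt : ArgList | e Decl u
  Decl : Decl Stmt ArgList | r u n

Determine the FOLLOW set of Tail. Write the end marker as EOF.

{ EOF, e, n, u }

Tail is the start symbol, so EOF ∈ FOLLOW(Tail).
In Tail : Primary Tail Tail: add FIRST(Tail) = { e, n, u }.
In Tail : Primary Tail Tail: Tail is at the end, add FOLLOW(Tail) = { EOF, e, n, u }.
Union: FOLLOW(Tail) = { EOF, e, n, u }.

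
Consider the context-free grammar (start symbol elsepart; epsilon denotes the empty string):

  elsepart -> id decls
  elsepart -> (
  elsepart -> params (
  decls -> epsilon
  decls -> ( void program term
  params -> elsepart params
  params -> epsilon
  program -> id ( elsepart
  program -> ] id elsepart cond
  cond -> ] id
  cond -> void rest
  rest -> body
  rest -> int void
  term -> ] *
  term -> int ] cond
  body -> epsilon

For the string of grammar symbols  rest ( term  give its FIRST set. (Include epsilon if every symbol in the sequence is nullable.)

Add FIRST(rest)\{epsilon} = { int }; rest is nullable, continue.
( is a terminal; add {(} and stop.

{ (, int }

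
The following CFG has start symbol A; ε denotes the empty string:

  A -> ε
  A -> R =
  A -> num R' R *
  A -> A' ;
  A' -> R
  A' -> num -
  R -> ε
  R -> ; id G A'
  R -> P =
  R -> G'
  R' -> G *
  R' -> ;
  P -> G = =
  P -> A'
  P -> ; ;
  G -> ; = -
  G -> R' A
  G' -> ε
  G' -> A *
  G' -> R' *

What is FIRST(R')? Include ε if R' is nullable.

{ ; }

From R' -> G *: add FIRST(G) = { ; }.
R' -> ; contributes {;}.
Union: FIRST(R') = { ; }.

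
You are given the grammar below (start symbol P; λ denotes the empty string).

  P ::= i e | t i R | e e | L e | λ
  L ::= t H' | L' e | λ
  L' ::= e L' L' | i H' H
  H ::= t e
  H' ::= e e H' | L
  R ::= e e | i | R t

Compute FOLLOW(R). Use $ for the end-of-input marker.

In P ::= t i R: R is at the end, add FOLLOW(P) = { $ }.
In R ::= R t: add FIRST(t) = { t }.
Union: FOLLOW(R) = { $, t }.

{ $, t }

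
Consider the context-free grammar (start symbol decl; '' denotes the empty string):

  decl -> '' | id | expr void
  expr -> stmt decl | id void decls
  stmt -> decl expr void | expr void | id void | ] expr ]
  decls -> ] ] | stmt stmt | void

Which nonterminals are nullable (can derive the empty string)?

Directly nullable (have an ''-production): decl.
No other nonterminal has a production whose RHS symbols are all nullable.

{ decl }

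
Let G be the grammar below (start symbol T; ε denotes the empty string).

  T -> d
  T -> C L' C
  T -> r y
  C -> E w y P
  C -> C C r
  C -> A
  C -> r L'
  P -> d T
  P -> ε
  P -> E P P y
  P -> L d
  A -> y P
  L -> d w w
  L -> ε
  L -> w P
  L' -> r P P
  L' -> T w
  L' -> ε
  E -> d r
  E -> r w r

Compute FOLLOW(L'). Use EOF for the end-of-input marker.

In T -> C L' C: add FIRST(C) = { d, r, y }.
In C -> r L': L' is at the end, add FOLLOW(C) = { EOF, d, r, w, y }.
Union: FOLLOW(L') = { EOF, d, r, w, y }.

{ EOF, d, r, w, y }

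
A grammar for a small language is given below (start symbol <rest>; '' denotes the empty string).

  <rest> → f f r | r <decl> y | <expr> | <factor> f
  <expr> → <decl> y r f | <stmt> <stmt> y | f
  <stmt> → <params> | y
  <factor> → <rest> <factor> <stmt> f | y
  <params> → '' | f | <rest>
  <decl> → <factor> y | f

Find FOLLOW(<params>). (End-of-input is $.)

In <stmt> → <params>: <params> is at the end, add FOLLOW(<stmt>) = { f, r, y }.
Union: FOLLOW(<params>) = { f, r, y }.

{ f, r, y }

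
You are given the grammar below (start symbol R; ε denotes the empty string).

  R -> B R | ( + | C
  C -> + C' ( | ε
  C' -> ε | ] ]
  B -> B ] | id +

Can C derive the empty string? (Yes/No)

Yes

C has an ε-production, so C ⇒ ε.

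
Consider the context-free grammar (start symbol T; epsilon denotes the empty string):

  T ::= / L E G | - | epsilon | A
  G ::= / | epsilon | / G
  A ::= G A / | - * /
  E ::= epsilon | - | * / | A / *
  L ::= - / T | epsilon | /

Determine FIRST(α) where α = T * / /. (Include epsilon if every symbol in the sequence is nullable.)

{ *, -, / }

Add FIRST(T)\{epsilon} = { -, / }; T is nullable, continue.
* is a terminal; add {*} and stop.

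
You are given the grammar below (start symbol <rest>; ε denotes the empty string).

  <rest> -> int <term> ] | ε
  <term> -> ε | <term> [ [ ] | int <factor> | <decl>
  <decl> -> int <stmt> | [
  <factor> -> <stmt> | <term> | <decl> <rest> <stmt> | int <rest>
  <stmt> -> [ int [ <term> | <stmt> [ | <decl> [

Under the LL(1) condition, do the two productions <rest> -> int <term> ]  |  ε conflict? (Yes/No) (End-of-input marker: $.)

Yes

FIRST(int <term> ]) = { int } and FIRST(ε) = { ε }.
The second alternative is nullable and FOLLOW(<rest>) = { $, [, ], int } shares int with FIRST of the first — conflict.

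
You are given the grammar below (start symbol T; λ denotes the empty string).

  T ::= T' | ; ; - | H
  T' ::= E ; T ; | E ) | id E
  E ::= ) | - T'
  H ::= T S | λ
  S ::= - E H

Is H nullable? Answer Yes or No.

H has an λ-production, so H ⇒ λ.

Yes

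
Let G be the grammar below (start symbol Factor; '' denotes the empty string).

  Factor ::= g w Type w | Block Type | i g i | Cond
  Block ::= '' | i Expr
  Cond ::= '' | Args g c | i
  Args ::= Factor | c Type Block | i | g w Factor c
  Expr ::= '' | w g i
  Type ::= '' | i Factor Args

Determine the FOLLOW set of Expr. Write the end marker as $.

In Block ::= i Expr: Expr is at the end, add FOLLOW(Block) = { $, c, g, i, w }.
Union: FOLLOW(Expr) = { $, c, g, i, w }.

{ $, c, g, i, w }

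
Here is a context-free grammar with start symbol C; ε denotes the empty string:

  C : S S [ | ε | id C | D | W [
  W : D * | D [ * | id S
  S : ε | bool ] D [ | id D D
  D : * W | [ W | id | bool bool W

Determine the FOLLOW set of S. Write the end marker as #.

{ #, *, [, bool, id }

In C : S S [: add FIRST(S [) = { [, bool, id }.
In C : S S [: add FIRST([) = { [ }.
In W : id S: S is at the end, add FOLLOW(W) = { #, *, [, bool, id }.
Union: FOLLOW(S) = { #, *, [, bool, id }.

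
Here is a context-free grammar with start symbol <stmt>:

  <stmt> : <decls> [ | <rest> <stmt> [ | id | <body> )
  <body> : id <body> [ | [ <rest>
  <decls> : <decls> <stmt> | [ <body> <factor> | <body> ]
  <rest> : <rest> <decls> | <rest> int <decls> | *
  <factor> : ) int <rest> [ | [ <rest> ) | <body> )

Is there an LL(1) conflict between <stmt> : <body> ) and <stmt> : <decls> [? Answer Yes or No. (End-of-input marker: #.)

FIRST(<body> )) = { [, id } and FIRST(<decls> [) = { [, id }.
Both contain [, so the two alternatives are not disjoint — LL(1) conflict.

Yes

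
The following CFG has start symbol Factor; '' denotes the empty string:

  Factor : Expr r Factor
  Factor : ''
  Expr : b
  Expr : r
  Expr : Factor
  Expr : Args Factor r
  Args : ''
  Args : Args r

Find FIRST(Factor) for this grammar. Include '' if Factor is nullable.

{ b, r, '' }

From Factor : Expr r Factor: Expr nullable, take FIRST(Expr) ∪ {r} = { b, r }.
Factor : '' contributes ''.
Union: FIRST(Factor) = { b, r, '' }.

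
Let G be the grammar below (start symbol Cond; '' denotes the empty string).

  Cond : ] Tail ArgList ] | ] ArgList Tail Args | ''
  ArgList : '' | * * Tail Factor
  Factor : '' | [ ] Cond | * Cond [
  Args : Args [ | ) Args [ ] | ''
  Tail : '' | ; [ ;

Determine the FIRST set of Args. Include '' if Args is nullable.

From Args : Args [: Args nullable, take FIRST(Args) ∪ {[} = { ), [ }.
Args : ) Args [ ] contributes {)}.
Args : '' contributes ''.
Union: FIRST(Args) = { ), [, '' }.

{ ), [, '' }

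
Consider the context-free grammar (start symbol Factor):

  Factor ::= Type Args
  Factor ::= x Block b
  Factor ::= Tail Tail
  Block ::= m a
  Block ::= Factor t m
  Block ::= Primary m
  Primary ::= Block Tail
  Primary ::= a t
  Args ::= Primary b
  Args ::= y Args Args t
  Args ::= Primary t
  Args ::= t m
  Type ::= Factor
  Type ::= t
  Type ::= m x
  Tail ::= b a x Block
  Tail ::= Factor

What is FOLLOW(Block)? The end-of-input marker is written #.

{ #, a, b, m, t, x, y }

In Factor ::= x Block b: add FIRST(b) = { b }.
In Primary ::= Block Tail: add FIRST(Tail) = { b, m, t, x }.
In Tail ::= b a x Block: Block is at the end, add FOLLOW(Tail) = { #, a, b, m, t, x, y }.
Union: FOLLOW(Block) = { #, a, b, m, t, x, y }.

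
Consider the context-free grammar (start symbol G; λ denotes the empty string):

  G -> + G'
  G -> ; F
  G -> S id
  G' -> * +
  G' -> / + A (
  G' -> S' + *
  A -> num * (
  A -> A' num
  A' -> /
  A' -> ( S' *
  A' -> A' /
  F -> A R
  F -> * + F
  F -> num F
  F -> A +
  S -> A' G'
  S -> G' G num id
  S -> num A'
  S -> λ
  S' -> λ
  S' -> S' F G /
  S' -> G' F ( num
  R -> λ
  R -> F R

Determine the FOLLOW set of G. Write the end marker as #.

{ #, /, num }

G is the start symbol, so # ∈ FOLLOW(G).
In S -> G' G num id: add FIRST(num id) = { num }.
In S' -> S' F G /: add FIRST(/) = { / }.
Union: FOLLOW(G) = { #, /, num }.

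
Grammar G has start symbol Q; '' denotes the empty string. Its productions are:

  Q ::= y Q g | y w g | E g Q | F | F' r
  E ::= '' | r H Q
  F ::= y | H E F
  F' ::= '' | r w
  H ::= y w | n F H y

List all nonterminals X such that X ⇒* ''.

Directly nullable (have an ''-production): E, F'.
No other nonterminal has a production whose RHS symbols are all nullable.

{ E, F' }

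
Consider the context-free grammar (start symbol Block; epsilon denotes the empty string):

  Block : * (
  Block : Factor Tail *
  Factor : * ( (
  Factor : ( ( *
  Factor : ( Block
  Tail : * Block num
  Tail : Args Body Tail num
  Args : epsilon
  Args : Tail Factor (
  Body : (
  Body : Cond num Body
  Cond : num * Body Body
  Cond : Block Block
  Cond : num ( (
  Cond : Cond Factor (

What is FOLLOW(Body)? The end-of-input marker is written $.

In Tail : Args Body Tail num: add FIRST(Tail num) = { (, *, num }.
In Body : Cond num Body: Body is at the end, add FOLLOW(Body) = { (, *, num }.
In Cond : num * Body Body: add FIRST(Body) = { (, *, num }.
In Cond : num * Body Body: Body is at the end, add FOLLOW(Cond) = { (, *, num }.
Union: FOLLOW(Body) = { (, *, num }.

{ (, *, num }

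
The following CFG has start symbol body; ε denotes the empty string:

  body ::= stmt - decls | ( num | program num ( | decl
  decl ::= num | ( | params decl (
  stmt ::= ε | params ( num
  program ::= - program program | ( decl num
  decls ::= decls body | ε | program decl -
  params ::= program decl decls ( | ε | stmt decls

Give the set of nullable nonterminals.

Directly nullable (have an ε-production): stmt, decls, params.
No other nonterminal has a production whose RHS symbols are all nullable.

{ decls, params, stmt }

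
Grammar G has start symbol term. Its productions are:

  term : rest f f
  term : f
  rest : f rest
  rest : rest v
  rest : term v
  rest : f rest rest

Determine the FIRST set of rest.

{ f }

rest : f rest contributes {f}.
From rest : rest v: add FIRST(rest) = { f }.
From rest : term v: add FIRST(term) = { f }.
rest : f rest rest contributes {f}.
Union: FIRST(rest) = { f }.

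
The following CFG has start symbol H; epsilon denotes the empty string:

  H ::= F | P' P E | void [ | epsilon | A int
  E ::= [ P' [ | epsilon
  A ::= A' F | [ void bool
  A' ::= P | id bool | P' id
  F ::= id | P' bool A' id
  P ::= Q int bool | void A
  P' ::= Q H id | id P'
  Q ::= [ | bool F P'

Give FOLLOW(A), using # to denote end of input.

In H ::= A int: add FIRST(int) = { int }.
In P ::= void A: A is at the end, add FOLLOW(P) = { #, [, bool, id }.
Union: FOLLOW(A) = { #, [, bool, id, int }.

{ #, [, bool, id, int }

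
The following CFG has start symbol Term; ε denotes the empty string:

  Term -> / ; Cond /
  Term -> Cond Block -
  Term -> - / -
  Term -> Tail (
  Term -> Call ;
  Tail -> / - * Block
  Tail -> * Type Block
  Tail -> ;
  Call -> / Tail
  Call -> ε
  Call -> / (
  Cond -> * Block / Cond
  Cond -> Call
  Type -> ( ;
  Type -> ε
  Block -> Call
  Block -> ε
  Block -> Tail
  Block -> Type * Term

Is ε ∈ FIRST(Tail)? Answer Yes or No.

Nullable nonterminals: Block, Call, Cond, Type.
No production of Tail has an RHS whose symbols are all nullable, so Tail is not nullable.

No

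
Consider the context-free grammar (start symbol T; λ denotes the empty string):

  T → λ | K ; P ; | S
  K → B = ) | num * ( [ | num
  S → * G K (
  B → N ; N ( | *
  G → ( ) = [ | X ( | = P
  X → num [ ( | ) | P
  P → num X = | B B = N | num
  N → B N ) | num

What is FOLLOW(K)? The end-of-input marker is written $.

{ (, ; }

In T → K ; P ;: add FIRST(; P ;) = { ; }.
In S → * G K (: add FIRST(() = { ( }.
Union: FOLLOW(K) = { (, ; }.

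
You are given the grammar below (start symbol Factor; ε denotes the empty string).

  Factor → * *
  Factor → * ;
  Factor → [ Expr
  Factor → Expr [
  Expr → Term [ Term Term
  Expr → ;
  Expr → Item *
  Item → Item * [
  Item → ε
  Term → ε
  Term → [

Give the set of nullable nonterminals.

{ Item, Term }

Directly nullable (have an ε-production): Item, Term.
No other nonterminal has a production whose RHS symbols are all nullable.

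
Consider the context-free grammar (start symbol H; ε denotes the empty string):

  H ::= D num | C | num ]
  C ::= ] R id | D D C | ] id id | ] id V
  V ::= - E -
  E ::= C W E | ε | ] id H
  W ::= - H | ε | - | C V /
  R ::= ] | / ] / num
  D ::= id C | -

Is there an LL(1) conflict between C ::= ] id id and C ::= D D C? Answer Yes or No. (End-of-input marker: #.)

No

FIRST(] id id) = { ] } and FIRST(D D C) = { -, id }.
The FIRST sets are disjoint and neither alternative is nullable — no conflict.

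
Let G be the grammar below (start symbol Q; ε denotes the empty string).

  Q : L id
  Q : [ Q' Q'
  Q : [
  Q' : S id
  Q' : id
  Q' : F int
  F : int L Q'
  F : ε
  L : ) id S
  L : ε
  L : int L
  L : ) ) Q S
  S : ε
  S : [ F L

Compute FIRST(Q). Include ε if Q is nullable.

{ ), [, id, int }

From Q : L id: L nullable, take FIRST(L) ∪ {id} = { ), id, int }.
Q : [ Q' Q' contributes {[}.
Q : [ contributes {[}.
Union: FIRST(Q) = { ), [, id, int }.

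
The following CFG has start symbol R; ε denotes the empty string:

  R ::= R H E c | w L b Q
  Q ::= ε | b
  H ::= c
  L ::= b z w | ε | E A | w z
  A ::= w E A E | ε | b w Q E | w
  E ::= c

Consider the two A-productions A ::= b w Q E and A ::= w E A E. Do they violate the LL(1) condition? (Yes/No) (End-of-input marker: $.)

FIRST(b w Q E) = { b } and FIRST(w E A E) = { w }.
The FIRST sets are disjoint and neither alternative is nullable — no conflict.

No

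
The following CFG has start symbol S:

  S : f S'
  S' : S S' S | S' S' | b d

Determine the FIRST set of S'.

{ b, f }

From S' : S S' S: add FIRST(S) = { f }.
From S' : S' S': add FIRST(S') = { b, f }.
S' : b d contributes {b}.
Union: FIRST(S') = { b, f }.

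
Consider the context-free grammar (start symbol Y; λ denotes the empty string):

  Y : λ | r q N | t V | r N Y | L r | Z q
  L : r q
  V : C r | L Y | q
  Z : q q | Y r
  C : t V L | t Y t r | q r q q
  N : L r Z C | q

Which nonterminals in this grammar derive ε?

Directly nullable (have an λ-production): Y.
No other nonterminal has a production whose RHS symbols are all nullable.

{ Y }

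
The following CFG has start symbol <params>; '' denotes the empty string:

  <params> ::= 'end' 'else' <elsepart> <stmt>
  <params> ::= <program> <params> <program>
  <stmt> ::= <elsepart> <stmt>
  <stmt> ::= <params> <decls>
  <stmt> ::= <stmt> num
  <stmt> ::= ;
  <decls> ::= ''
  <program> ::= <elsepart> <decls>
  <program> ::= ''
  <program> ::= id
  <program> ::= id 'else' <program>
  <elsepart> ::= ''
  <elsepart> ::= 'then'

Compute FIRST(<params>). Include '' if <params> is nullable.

<params> ::= 'end' 'else' <elsepart> <stmt> contributes {'end'}.
From <params> ::= <program> <params> <program>: <program> nullable, take FIRST(<program>) ∪ FIRST(<params>) = { 'end', 'then', id }.
Union: FIRST(<params>) = { 'end', 'then', id }.

{ 'end', 'then', id }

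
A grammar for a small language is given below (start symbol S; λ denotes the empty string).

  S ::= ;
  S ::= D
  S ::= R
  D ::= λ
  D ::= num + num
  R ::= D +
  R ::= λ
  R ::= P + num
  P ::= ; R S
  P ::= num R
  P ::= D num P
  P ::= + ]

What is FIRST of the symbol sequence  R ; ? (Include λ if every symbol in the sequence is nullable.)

{ +, ;, num }

Add FIRST(R)\{λ} = { +, ;, num }; R is nullable, continue.
; is a terminal; add {;} and stop.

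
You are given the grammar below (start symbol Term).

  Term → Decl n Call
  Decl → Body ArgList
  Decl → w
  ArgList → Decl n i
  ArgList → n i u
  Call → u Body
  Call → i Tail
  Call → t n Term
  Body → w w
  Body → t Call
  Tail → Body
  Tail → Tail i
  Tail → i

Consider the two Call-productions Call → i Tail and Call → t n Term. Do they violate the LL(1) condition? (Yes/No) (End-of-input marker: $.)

No

FIRST(i Tail) = { i } and FIRST(t n Term) = { t }.
The FIRST sets are disjoint and neither alternative is nullable — no conflict.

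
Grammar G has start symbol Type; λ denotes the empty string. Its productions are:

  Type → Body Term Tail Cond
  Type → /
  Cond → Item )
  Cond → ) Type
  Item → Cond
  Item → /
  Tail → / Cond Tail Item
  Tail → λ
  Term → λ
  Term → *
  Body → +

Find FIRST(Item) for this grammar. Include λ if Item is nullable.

From Item → Cond: add FIRST(Cond) = { ), / }.
Item → / contributes {/}.
Union: FIRST(Item) = { ), / }.

{ ), / }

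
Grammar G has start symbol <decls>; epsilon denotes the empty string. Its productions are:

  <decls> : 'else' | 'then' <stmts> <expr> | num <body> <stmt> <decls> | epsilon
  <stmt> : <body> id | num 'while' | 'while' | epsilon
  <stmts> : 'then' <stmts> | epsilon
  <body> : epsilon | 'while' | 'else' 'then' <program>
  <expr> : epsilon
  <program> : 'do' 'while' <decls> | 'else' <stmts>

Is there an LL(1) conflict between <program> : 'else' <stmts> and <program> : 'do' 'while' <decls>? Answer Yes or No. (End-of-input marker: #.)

FIRST('else' <stmts>) = { 'else' } and FIRST('do' 'while' <decls>) = { 'do' }.
The FIRST sets are disjoint and neither alternative is nullable — no conflict.

No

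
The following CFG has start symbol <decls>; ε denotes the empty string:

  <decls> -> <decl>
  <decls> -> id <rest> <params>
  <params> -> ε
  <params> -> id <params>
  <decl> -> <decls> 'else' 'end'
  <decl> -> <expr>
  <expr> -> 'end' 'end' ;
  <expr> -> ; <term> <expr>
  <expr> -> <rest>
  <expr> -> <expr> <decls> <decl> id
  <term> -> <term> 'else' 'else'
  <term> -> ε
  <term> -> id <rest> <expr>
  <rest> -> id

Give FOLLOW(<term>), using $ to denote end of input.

{ 'else', 'end', ;, id }

In <expr> -> ; <term> <expr>: add FIRST(<expr>) = { 'end', ;, id }.
In <term> -> <term> 'else' 'else': add FIRST('else' 'else') = { 'else' }.
Union: FOLLOW(<term>) = { 'else', 'end', ;, id }.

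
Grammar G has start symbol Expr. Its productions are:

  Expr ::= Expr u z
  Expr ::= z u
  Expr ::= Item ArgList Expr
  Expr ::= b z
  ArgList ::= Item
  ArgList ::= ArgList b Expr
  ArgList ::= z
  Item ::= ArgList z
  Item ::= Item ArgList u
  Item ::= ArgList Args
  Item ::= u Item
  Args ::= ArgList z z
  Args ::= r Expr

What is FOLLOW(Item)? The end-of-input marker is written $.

{ b, r, u, z }

In Expr ::= Item ArgList Expr: add FIRST(ArgList Expr) = { u, z }.
In ArgList ::= Item: Item is at the end, add FOLLOW(ArgList) = { b, r, u, z }.
In Item ::= Item ArgList u: add FIRST(ArgList u) = { u, z }.
In Item ::= u Item: Item is at the end, add FOLLOW(Item) = { b, r, u, z }.
Union: FOLLOW(Item) = { b, r, u, z }.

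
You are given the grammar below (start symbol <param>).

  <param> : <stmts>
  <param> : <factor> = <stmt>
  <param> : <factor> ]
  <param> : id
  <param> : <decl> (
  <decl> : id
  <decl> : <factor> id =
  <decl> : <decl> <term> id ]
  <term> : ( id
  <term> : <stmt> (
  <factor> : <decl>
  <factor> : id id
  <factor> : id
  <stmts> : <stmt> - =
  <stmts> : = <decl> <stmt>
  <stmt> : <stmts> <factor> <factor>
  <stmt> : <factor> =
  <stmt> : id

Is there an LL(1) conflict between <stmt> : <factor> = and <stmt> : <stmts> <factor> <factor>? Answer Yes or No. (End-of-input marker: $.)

Yes

FIRST(<factor> =) = { id } and FIRST(<stmts> <factor> <factor>) = { =, id }.
Both contain id, so the two alternatives are not disjoint — LL(1) conflict.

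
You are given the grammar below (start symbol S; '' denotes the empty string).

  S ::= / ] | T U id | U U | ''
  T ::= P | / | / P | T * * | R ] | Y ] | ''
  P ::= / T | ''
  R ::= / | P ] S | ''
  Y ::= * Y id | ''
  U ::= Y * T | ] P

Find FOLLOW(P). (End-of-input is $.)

{ $, *, ], id }

In T ::= P: P is at the end, add FOLLOW(T) = { $, *, ], id }.
In T ::= / P: P is at the end, add FOLLOW(T) = { $, *, ], id }.
In R ::= P ] S: add FIRST(] S) = { ] }.
In U ::= ] P: P is at the end, add FOLLOW(U) = { $, *, ], id }.
Union: FOLLOW(P) = { $, *, ], id }.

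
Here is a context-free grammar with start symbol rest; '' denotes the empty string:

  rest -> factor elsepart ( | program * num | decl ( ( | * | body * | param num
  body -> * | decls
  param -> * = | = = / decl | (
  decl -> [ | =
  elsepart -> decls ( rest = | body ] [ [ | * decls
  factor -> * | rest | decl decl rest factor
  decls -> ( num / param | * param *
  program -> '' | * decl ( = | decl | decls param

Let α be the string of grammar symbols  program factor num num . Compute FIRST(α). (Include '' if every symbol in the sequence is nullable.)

{ (, *, =, [ }

Add FIRST(program)\{''} = { (, *, =, [ }; program is nullable, continue.
Add FIRST(factor) = { (, *, =, [ }; factor is not nullable, stop.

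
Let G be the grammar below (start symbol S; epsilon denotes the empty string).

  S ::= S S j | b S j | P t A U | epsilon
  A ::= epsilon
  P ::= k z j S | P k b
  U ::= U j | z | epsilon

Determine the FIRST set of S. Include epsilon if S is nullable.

{ b, j, k, epsilon }

From S ::= S S j: S, S nullable, take FIRST(S) ∪ FIRST(S) ∪ {j} = { b, j, k }.
S ::= b S j contributes {b}.
From S ::= P t A U: add FIRST(P) = { k }.
S ::= epsilon contributes epsilon.
Union: FIRST(S) = { b, j, k, epsilon }.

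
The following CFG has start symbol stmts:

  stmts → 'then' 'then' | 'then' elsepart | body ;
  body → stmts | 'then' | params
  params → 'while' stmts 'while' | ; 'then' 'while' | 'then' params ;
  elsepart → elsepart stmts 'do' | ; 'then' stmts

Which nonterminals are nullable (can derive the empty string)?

No nonterminal has an empty production or an RHS whose symbols are all nullable.

{ } (none)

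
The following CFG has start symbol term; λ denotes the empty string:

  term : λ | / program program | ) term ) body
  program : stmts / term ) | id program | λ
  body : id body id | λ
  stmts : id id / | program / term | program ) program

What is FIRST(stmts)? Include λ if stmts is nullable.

{ ), /, id }

stmts : id id / contributes {id}.
From stmts : program / term: program nullable, take FIRST(program) ∪ {/} = { ), /, id }.
From stmts : program ) program: program nullable, take FIRST(program) ∪ {)} = { ), /, id }.
Union: FIRST(stmts) = { ), /, id }.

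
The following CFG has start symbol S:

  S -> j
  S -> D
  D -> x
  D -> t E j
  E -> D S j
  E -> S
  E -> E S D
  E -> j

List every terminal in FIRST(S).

{ j, t, x }

S -> j contributes {j}.
From S -> D: add FIRST(D) = { t, x }.
Union: FIRST(S) = { j, t, x }.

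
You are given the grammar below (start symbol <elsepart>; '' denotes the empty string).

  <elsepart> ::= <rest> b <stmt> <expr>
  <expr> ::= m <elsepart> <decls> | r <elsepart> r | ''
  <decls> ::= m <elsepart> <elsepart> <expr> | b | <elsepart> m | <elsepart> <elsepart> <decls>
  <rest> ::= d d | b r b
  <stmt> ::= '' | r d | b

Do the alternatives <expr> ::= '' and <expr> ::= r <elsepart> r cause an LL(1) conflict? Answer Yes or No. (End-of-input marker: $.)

Yes

FIRST('') = { '' } and FIRST(r <elsepart> r) = { r }.
The first alternative is nullable and FOLLOW(<expr>) = { $, b, d, m, r } shares r with FIRST of the second — conflict.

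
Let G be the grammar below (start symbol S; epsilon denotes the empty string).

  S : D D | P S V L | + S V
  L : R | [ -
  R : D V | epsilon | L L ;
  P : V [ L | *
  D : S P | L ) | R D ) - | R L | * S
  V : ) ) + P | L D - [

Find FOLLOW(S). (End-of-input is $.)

{ $, ), *, +, -, ;, [ }

S is the start symbol, so $ ∈ FOLLOW(S).
In S : P S V L: add FIRST(V L) = { ), *, +, -, ;, [ }.
In S : + S V: add FIRST(V) = { ), *, +, -, ;, [ }.
In D : S P: add FIRST(P) = { ), *, +, -, ;, [ }.
In D : * S: S is at the end, add FOLLOW(D) = { $, ), *, +, -, ;, [ }.
Union: FOLLOW(S) = { $, ), *, +, -, ;, [ }.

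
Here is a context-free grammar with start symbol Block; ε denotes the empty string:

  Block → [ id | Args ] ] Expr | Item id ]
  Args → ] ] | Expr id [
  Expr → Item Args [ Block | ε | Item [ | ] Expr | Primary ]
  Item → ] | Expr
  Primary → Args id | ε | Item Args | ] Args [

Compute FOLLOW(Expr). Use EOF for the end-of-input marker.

{ EOF, [, ], id }

In Block → Args ] ] Expr: Expr is at the end, add FOLLOW(Block) = { EOF, [, ], id }.
In Args → Expr id [: add FIRST(id [) = { id }.
In Expr → ] Expr: Expr is at the end, add FOLLOW(Expr) = { EOF, [, ], id }.
In Item → Expr: Expr is at the end, add FOLLOW(Item) = { [, ], id }.
Union: FOLLOW(Expr) = { EOF, [, ], id }.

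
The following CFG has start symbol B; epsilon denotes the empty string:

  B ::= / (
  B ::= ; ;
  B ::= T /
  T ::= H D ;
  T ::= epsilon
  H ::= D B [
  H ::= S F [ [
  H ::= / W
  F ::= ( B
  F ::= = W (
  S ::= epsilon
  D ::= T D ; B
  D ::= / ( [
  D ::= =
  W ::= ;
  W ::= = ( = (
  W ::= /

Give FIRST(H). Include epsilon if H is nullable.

From H ::= D B [: add FIRST(D) = { (, /, = }.
From H ::= S F [ [: S nullable, take FIRST(S) ∪ FIRST(F) = { (, = }.
H ::= / W contributes {/}.
Union: FIRST(H) = { (, /, = }.

{ (, /, = }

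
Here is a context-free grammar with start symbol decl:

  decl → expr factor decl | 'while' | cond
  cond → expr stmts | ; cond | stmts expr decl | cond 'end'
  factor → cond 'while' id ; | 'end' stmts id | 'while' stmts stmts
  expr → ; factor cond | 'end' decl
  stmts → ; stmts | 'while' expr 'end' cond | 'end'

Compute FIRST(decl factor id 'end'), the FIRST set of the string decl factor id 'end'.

Add FIRST(decl) = { 'end', 'while', ; }; decl is not nullable, stop.

{ 'end', 'while', ; }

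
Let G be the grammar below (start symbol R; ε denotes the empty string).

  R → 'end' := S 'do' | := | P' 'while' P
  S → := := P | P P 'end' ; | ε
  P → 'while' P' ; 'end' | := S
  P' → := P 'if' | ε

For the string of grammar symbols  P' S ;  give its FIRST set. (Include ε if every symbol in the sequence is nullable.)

Add FIRST(P')\{ε} = { := }; P' is nullable, continue.
Add FIRST(S)\{ε} = { 'while', := }; S is nullable, continue.
; is a terminal; add {;} and stop.

{ 'while', :=, ; }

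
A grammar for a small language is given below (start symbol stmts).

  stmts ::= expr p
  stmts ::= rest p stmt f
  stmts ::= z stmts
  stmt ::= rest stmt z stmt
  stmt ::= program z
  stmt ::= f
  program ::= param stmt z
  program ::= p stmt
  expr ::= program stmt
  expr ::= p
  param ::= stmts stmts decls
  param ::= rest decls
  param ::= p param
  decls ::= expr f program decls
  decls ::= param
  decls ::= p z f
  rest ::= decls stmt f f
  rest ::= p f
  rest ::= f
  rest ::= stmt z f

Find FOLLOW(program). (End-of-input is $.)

In stmt ::= program z: add FIRST(z) = { z }.
In expr ::= program stmt: add FIRST(stmt) = { f, p, z }.
In decls ::= expr f program decls: add FIRST(decls) = { f, p, z }.
Union: FOLLOW(program) = { f, p, z }.

{ f, p, z }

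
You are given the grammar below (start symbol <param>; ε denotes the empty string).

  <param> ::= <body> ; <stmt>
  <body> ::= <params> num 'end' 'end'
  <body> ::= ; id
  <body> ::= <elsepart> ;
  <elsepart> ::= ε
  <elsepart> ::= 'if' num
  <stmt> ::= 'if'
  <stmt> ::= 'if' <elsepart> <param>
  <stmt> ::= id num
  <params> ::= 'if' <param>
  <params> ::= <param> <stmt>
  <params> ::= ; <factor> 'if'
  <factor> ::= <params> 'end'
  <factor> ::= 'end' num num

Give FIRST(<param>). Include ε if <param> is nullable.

From <param> ::= <body> ; <stmt>: add FIRST(<body>) = { 'if', ; }.
Union: FIRST(<param>) = { 'if', ; }.

{ 'if', ; }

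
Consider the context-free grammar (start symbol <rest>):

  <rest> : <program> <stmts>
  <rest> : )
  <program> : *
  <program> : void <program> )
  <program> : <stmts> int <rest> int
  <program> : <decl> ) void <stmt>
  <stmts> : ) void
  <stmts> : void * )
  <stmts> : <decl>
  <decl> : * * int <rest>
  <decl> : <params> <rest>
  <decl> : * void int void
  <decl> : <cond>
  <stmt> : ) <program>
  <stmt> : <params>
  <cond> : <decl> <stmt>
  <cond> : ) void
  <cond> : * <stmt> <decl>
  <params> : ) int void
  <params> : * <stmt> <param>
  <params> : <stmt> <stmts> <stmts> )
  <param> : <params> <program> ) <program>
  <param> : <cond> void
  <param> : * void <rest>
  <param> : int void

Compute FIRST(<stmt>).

{ ), * }

<stmt> : ) <program> contributes {)}.
From <stmt> : <params>: add FIRST(<params>) = { ), * }.
Union: FIRST(<stmt>) = { ), * }.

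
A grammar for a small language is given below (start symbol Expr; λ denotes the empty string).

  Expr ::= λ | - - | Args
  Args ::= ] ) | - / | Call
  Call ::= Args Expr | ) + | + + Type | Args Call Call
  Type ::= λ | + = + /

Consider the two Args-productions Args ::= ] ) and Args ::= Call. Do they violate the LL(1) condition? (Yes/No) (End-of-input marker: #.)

Yes

FIRST(] )) = { ] } and FIRST(Call) = { ), +, -, ] }.
Both contain ], so the two alternatives are not disjoint — LL(1) conflict.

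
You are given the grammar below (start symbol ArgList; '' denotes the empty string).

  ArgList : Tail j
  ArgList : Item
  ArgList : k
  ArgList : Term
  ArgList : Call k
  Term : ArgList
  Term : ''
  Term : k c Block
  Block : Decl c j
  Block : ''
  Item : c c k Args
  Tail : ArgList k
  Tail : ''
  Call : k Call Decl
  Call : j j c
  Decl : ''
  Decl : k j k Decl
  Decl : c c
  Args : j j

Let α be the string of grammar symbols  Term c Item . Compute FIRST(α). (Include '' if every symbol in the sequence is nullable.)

{ c, j, k }

Add FIRST(Term)\{''} = { c, j, k }; Term is nullable, continue.
c is a terminal; add {c} and stop.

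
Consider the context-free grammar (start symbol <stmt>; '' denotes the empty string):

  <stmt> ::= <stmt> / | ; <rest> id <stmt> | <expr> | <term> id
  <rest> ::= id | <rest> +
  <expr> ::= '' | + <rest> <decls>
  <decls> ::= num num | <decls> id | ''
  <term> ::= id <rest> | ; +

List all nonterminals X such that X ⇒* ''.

Directly nullable (have an ''-production): <expr>, <decls>.
<stmt> ::= <expr> with every symbol nullable, so <stmt> is nullable.
No other nonterminal has a production whose RHS symbols are all nullable.

{ <decls>, <expr>, <stmt> }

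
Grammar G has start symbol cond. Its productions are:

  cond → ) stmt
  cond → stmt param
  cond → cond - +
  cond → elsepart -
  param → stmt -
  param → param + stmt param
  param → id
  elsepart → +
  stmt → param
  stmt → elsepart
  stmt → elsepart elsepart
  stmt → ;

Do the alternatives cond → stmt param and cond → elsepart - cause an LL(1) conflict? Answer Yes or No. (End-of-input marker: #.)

Yes

FIRST(stmt param) = { +, ;, id } and FIRST(elsepart -) = { + }.
Both contain +, so the two alternatives are not disjoint — LL(1) conflict.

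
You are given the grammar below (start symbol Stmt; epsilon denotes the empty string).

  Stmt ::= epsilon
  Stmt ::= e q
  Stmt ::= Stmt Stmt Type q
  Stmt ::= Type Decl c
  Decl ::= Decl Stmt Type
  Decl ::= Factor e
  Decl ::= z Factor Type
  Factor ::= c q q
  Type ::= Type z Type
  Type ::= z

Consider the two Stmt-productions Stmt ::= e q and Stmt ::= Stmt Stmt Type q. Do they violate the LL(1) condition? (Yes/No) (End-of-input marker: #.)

Yes

FIRST(e q) = { e } and FIRST(Stmt Stmt Type q) = { e, z }.
Both contain e, so the two alternatives are not disjoint — LL(1) conflict.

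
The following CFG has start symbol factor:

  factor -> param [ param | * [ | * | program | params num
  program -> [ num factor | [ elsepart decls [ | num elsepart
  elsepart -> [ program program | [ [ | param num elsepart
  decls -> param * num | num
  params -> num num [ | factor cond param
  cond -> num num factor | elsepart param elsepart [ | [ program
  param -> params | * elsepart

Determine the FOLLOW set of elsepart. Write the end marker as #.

{ #, *, [, num }

In program -> [ elsepart decls [: add FIRST(decls [) = { *, [, num }.
In program -> num elsepart: elsepart is at the end, add FOLLOW(program) = { #, *, [, num }.
In elsepart -> param num elsepart: elsepart is at the end, add FOLLOW(elsepart) = { #, *, [, num }.
In cond -> elsepart param elsepart [: add FIRST(param elsepart [) = { *, [, num }.
In cond -> elsepart param elsepart [: add FIRST([) = { [ }.
In param -> * elsepart: elsepart is at the end, add FOLLOW(param) = { #, *, [, num }.
Union: FOLLOW(elsepart) = { #, *, [, num }.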